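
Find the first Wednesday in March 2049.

March 3, 2049

March 1, 2049 is a Monday.
The first Wednesday is therefore March 3 (2 days later).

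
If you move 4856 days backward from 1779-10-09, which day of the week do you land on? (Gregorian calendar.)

Monday

First find the weekday of Oct 9, 1779. Doomsday rule: the anchor day for the 1700s is Sunday. For year 79: 79÷12 = 6 r 7, and 7÷4 = 1, so 6+7+1 = 14.
Sunday + 14 ≡ Sunday — that's 1779's doomsday.
In October the doomsday date is Oct 10.
Oct 9 is 1 day before Oct 10; 1 mod 7 = 1, so Sunday − 1 = Saturday.
4856 mod 7 = 5, so 4856 days before a Saturday is Saturday − 5 = Monday.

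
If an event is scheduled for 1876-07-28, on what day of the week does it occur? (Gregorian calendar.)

Doomsday rule: the anchor day for the 1800s is Friday. For year 76: 76÷12 = 6 r 4, and 4÷4 = 1, so 6+4+1 = 11.
Friday + 11 ≡ Tuesday — that's 1876's doomsday.
In July the doomsday date is Jul 11.
Jul 28 is 17 days after Jul 11; 17 mod 7 = 3, so Tuesday + 3 = Friday.

Friday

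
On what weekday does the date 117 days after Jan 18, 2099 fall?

First find the weekday of Jan 18, 2099. Doomsday rule: the anchor day for the 2000s is Tuesday. For year 99: 99÷12 = 8 r 3, and 3÷4 = 0, so 8+3+0 = 11.
Tuesday + 11 ≡ Saturday — that's 2099's doomsday.
In January the doomsday date is Jan 3 (2099 is not a leap year).
Jan 18 is 15 days after Jan 3; 15 mod 7 = 1, so Saturday + 1 = Sunday.
117 mod 7 = 5, so 117 days after a Sunday is Sunday + 5 = Friday.

Friday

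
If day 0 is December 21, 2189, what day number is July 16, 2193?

Dec 21, 2189 → Dec 21, 2190: 365 days.
Dec 21, 2190 → Dec 21, 2191: 365 days.
Dec 21, 2191 → Dec 21, 2192: 366 days (Feb 29, 2192 is in that span).
Dec 21, 2192 → Jan 21, 2193: 31 days (December has 31).
Jan 21, 2193 → Feb 21, 2193: 31 days (January has 31).
Feb 21, 2193 → Mar 21, 2193: 28 days (February has 28).
Mar 21, 2193 → Apr 21, 2193: 31 days (March has 31).
Apr 21, 2193 → May 21, 2193: 30 days (April has 30).
May 21, 2193 → Jun 21, 2193: 31 days (May has 31).
Jun 21, 2193 → Jul 16, 2193: 25 days.
Total: 1303 days.

1303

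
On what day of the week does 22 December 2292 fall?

Doomsday rule: the anchor day for the 2200s is Friday. For year 92: 92÷12 = 7 r 8, and 8÷4 = 2, so 7+8+2 = 17.
Friday + 17 ≡ Monday — that's 2292's doomsday.
In December the doomsday date is Dec 12.
Dec 22 is 10 days after Dec 12; 10 mod 7 = 3, so Monday + 3 = Thursday.

Thursday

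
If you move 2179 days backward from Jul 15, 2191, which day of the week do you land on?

Jul 15, 2191 is a Friday.
2179 mod 7 = 2, so 2179 days before a Friday is Friday − 2 = Wednesday.

Wednesday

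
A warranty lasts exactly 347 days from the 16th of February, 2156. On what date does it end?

January 28, 2157

Feb has 29 days: +14 → Mar 1, 2156 (333 left).
Mar has 31 days: +31 → Apr 1, 2156 (302 left).
Apr has 30 days: +30 → May 1, 2156 (272 left).
May has 31 days: +31 → Jun 1, 2156 (241 left).
Jun has 30 days: +30 → Jul 1, 2156 (211 left).
Jul has 31 days: +31 → Aug 1, 2156 (180 left).
Aug has 31 days: +31 → Sep 1, 2156 (149 left).
Sep has 30 days: +30 → Oct 1, 2156 (119 left).
Oct has 31 days: +31 → Nov 1, 2156 (88 left).
Nov has 30 days: +30 → Dec 1, 2156 (58 left).
Dec has 31 days: +31 → Jan 1, 2157 (27 left).
+27 → Jan 28, 2157.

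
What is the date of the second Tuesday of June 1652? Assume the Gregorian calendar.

June 1, 1652 is a Saturday.
The first Tuesday is therefore June 4 (3 days later).
The second Tuesday is 4 + 1×7 = June 11.

June 11, 1652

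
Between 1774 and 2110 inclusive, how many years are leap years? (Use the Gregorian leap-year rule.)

81

Multiples of 4 in [1774,2110]: 84.
Of those, multiples of 100: 4 (not leap unless ÷400).
Multiples of 400: 1.
Leap years = 84 − 4 + 1 = 81.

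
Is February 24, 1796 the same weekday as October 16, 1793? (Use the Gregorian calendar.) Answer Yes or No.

Yes

From Oct 16, 1793 to Feb 24, 1796 is 861 days.
861 mod 7 = 0, so they are the same weekday.
(Oct 16, 1793 is a Wednesday; Feb 24, 1796 is a Wednesday.)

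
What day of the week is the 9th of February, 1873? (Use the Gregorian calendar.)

Sunday

Doomsday rule: the anchor day for the 1800s is Friday. For year 73: 73÷12 = 6 r 1, and 1÷4 = 0, so 6+1+0 = 7.
Friday + 7 ≡ Friday — that's 1873's doomsday.
In February the doomsday date is Feb 28 (1873 is not a leap year).
Feb 9 is 19 days before Feb 28; 19 mod 7 = 5, so Friday − 5 = Sunday.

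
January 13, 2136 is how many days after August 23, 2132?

1238

Aug 23, 2132 → Aug 23, 2133: 365 days.
Aug 23, 2133 → Aug 23, 2134: 365 days.
Aug 23, 2134 → Aug 23, 2135: 365 days.
Aug 23, 2135 → Sep 23, 2135: 31 days (August has 31).
Sep 23, 2135 → Oct 23, 2135: 30 days (September has 30).
Oct 23, 2135 → Nov 23, 2135: 31 days (October has 31).
Nov 23, 2135 → Dec 23, 2135: 30 days (November has 30).
Dec 23, 2135 → Jan 13, 2136: 21 days.
Total: 1238 days.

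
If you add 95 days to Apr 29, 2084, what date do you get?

Apr has 30 days: +2 → May 1, 2084 (93 left).
May has 31 days: +31 → Jun 1, 2084 (62 left).
Jun has 30 days: +30 → Jul 1, 2084 (32 left).
Jul has 31 days: +31 → Aug 1, 2084 (1 left).
+1 → Aug 2, 2084.

August 2, 2084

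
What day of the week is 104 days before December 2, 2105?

Dec 2, 2105 is a Wednesday.
104 mod 7 = 6, so 104 days before a Wednesday is Wednesday − 6 = Thursday.

Thursday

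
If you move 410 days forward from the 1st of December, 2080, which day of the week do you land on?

Thursday

First find the weekday of Dec 1, 2080. Doomsday rule: the anchor day for the 2000s is Tuesday. For year 80: 80÷12 = 6 r 8, and 8÷4 = 2, so 6+8+2 = 16.
Tuesday + 16 ≡ Thursday — that's 2080's doomsday.
In December the doomsday date is Dec 12.
Dec 1 is 11 days before Dec 12; 11 mod 7 = 4, so Thursday − 4 = Sunday.
410 mod 7 = 4, so 410 days after a Sunday is Sunday + 4 = Thursday.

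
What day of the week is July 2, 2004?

Friday

Doomsday rule: the anchor day for the 2000s is Tuesday. For year 04: 4÷12 = 0 r 4, and 4÷4 = 1, so 0+4+1 = 5.
Tuesday + 5 ≡ Sunday — that's 2004's doomsday.
In July the doomsday date is Jul 11.
Jul 2 is 9 days before Jul 11; 9 mod 7 = 2, so Sunday − 2 = Friday.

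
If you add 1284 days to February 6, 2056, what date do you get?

+366 (one year; includes Feb 29, 2056) → Feb 6, 2057 (918 left).
+365 (one year) → Feb 6, 2058 (553 left).
+365 (one year) → Feb 6, 2059 (188 left).
Feb has 28 days: +23 → Mar 1, 2059 (165 left).
Mar has 31 days: +31 → Apr 1, 2059 (134 left).
Apr has 30 days: +30 → May 1, 2059 (104 left).
May has 31 days: +31 → Jun 1, 2059 (73 left).
Jun has 30 days: +30 → Jul 1, 2059 (43 left).
Jul has 31 days: +31 → Aug 1, 2059 (12 left).
+12 → Aug 13, 2059.

August 13, 2059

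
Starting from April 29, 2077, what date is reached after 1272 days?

+365 (one year) → Apr 29, 2078 (907 left).
+365 (one year) → Apr 29, 2079 (542 left).
+366 (one year; includes Feb 29, 2080) → Apr 29, 2080 (176 left).
Apr has 30 days: +2 → May 1, 2080 (174 left).
May has 31 days: +31 → Jun 1, 2080 (143 left).
Jun has 30 days: +30 → Jul 1, 2080 (113 left).
Jul has 31 days: +31 → Aug 1, 2080 (82 left).
Aug has 31 days: +31 → Sep 1, 2080 (51 left).
Sep has 30 days: +30 → Oct 1, 2080 (21 left).
+21 → Oct 22, 2080.

October 22, 2080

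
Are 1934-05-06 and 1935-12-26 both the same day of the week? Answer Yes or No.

No

From May 6, 1934 to Dec 26, 1935 is 599 days.
599 mod 7 = 4, so they are different weekdays.
(May 6, 1934 is a Sunday; Dec 26, 1935 is a Thursday.)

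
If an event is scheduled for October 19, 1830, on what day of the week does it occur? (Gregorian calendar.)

Doomsday rule: the anchor day for the 1800s is Friday. For year 30: 30÷12 = 2 r 6, and 6÷4 = 1, so 2+6+1 = 9.
Friday + 9 ≡ Sunday — that's 1830's doomsday.
In October the doomsday date is Oct 10.
Oct 19 is 9 days after Oct 10; 9 mod 7 = 2, so Sunday + 2 = Tuesday.

Tuesday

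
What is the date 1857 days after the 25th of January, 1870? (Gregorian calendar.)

+365 (one year) → Jan 25, 1871 (1492 left).
+365 (one year) → Jan 25, 1872 (1127 left).
+366 (one year; includes Feb 29, 1872) → Jan 25, 1873 (761 left).
+365 (one year) → Jan 25, 1874 (396 left).
Jan has 31 days: +7 → Feb 1, 1874 (389 left).
Feb has 28 days: +28 → Mar 1, 1874 (361 left).
Mar has 31 days: +31 → Apr 1, 1874 (330 left).
Apr has 30 days: +30 → May 1, 1874 (300 left).
May has 31 days: +31 → Jun 1, 1874 (269 left).
Jun has 30 days: +30 → Jul 1, 1874 (239 left).
Jul has 31 days: +31 → Aug 1, 1874 (208 left).
Aug has 31 days: +31 → Sep 1, 1874 (177 left).
Sep has 30 days: +30 → Oct 1, 1874 (147 left).
Oct has 31 days: +31 → Nov 1, 1874 (116 left).
Nov has 30 days: +30 → Dec 1, 1874 (86 left).
Dec has 31 days: +31 → Jan 1, 1875 (55 left).
Jan has 31 days: +31 → Feb 1, 1875 (24 left).
+24 → Feb 25, 1875.

February 25, 1875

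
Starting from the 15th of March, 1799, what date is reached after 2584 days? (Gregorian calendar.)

April 12, 1806

+365 (one year) → Mar 15, 1800 (2219 left).
+365 (one year) → Mar 15, 1801 (1854 left).
+365 (one year) → Mar 15, 1802 (1489 left).
+365 (one year) → Mar 15, 1803 (1124 left).
+366 (one year; includes Feb 29, 1804) → Mar 15, 1804 (758 left).
+365 (one year) → Mar 15, 1805 (393 left).
Mar has 31 days: +17 → Apr 1, 1805 (376 left).
Apr has 30 days: +30 → May 1, 1805 (346 left).
May has 31 days: +31 → Jun 1, 1805 (315 left).
Jun has 30 days: +30 → Jul 1, 1805 (285 left).
Jul has 31 days: +31 → Aug 1, 1805 (254 left).
Aug has 31 days: +31 → Sep 1, 1805 (223 left).
Sep has 30 days: +30 → Oct 1, 1805 (193 left).
Oct has 31 days: +31 → Nov 1, 1805 (162 left).
Nov has 30 days: +30 → Dec 1, 1805 (132 left).
Dec has 31 days: +31 → Jan 1, 1806 (101 left).
Jan has 31 days: +31 → Feb 1, 1806 (70 left).
Feb has 28 days: +28 → Mar 1, 1806 (42 left).
Mar has 31 days: +31 → Apr 1, 1806 (11 left).
+11 → Apr 12, 1806.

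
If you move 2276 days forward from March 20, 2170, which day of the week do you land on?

Wednesday

Mar 20, 2170 is a Tuesday.
2276 mod 7 = 1, so 2276 days after a Tuesday is Tuesday + 1 = Wednesday.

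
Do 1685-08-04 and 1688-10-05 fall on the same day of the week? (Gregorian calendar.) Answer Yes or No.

No

From Aug 4, 1685 to Oct 5, 1688 is 1158 days.
1158 mod 7 = 3, so they are different weekdays.
(Aug 4, 1685 is a Saturday; Oct 5, 1688 is a Tuesday.)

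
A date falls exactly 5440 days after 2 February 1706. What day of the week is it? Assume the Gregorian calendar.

Wednesday

Feb 2, 1706 is a Tuesday.
5440 mod 7 = 1, so 5440 days after a Tuesday is Tuesday + 1 = Wednesday.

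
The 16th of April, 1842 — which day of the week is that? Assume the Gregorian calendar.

Saturday

Doomsday rule: the anchor day for the 1800s is Friday. For year 42: 42÷12 = 3 r 6, and 6÷4 = 1, so 3+6+1 = 10.
Friday + 10 ≡ Monday — that's 1842's doomsday.
In April the doomsday date is Apr 4.
Apr 16 is 12 days after Apr 4; 12 mod 7 = 5, so Monday + 5 = Saturday.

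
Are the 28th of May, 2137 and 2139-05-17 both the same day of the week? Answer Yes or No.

No

From May 28, 2137 to May 17, 2139 is 719 days.
719 mod 7 = 5, so they are different weekdays.
(May 28, 2137 is a Tuesday; May 17, 2139 is a Sunday.)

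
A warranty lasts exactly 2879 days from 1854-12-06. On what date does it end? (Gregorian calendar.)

October 24, 1862

+365 (one year) → Dec 6, 1855 (2514 left).
+366 (one year; includes Feb 29, 1856) → Dec 6, 1856 (2148 left).
+365 (one year) → Dec 6, 1857 (1783 left).
+365 (one year) → Dec 6, 1858 (1418 left).
+365 (one year) → Dec 6, 1859 (1053 left).
+366 (one year; includes Feb 29, 1860) → Dec 6, 1860 (687 left).
+365 (one year) → Dec 6, 1861 (322 left).
Dec has 31 days: +26 → Jan 1, 1862 (296 left).
Jan has 31 days: +31 → Feb 1, 1862 (265 left).
Feb has 28 days: +28 → Mar 1, 1862 (237 left).
Mar has 31 days: +31 → Apr 1, 1862 (206 left).
Apr has 30 days: +30 → May 1, 1862 (176 left).
May has 31 days: +31 → Jun 1, 1862 (145 left).
Jun has 30 days: +30 → Jul 1, 1862 (115 left).
Jul has 31 days: +31 → Aug 1, 1862 (84 left).
Aug has 31 days: +31 → Sep 1, 1862 (53 left).
Sep has 30 days: +30 → Oct 1, 1862 (23 left).
+23 → Oct 24, 1862.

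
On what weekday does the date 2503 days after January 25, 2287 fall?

Saturday

First find the weekday of Jan 25, 2287. Doomsday rule: the anchor day for the 2200s is Friday. For year 87: 87÷12 = 7 r 3, and 3÷4 = 0, so 7+3+0 = 10.
Friday + 10 ≡ Monday — that's 2287's doomsday.
In January the doomsday date is Jan 3 (2287 is not a leap year).
Jan 25 is 22 days after Jan 3; 22 mod 7 = 1, so Monday + 1 = Tuesday.
2503 mod 7 = 4, so 2503 days after a Tuesday is Tuesday + 4 = Saturday.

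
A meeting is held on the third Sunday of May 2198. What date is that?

May 1, 2198 is a Tuesday.
The first Sunday is therefore May 6 (5 days later).
The third Sunday is 6 + 2×7 = May 20.

May 20, 2198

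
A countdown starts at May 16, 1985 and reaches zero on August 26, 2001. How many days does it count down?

May 16, 1985 → May 16, 1986: 365 days.
May 16, 1986 → May 16, 1987: 365 days.
May 16, 1987 → May 16, 1988: 366 days (Feb 29, 1988 is in that span).
May 16, 1988 → May 16, 1989: 365 days.
May 16, 1989 → May 16, 1990: 365 days.
May 16, 1990 → May 16, 1991: 365 days.
May 16, 1991 → May 16, 1992: 366 days (Feb 29, 1992 is in that span).
May 16, 1992 → May 16, 1993: 365 days.
May 16, 1993 → May 16, 1994: 365 days.
May 16, 1994 → May 16, 1995: 365 days.
May 16, 1995 → May 16, 1996: 366 days (Feb 29, 1996 is in that span).
May 16, 1996 → May 16, 1997: 365 days.
May 16, 1997 → May 16, 1998: 365 days.
May 16, 1998 → May 16, 1999: 365 days.
May 16, 1999 → May 16, 2000: 366 days (Feb 29, 2000 is in that span).
May 16, 2000 → May 16, 2001: 365 days.
May 16, 2001 → Jun 16, 2001: 31 days (May has 31).
Jun 16, 2001 → Jul 16, 2001: 30 days (June has 30).
Jul 16, 2001 → Aug 16, 2001: 31 days (July has 31).
Aug 16, 2001 → Aug 26, 2001: 10 days.
Total: 5946 days.

5946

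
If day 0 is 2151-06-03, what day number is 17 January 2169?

Jun 3, 2151 → Jun 3, 2152: 366 days (Feb 29, 2152 is in that span).
Jun 3, 2152 → Jun 3, 2153: 365 days.
Jun 3, 2153 → Jun 3, 2154: 365 days.
Jun 3, 2154 → Jun 3, 2155: 365 days.
Jun 3, 2155 → Jun 3, 2156: 366 days (Feb 29, 2156 is in that span).
Jun 3, 2156 → Jun 3, 2157: 365 days.
Jun 3, 2157 → Jun 3, 2158: 365 days.
Jun 3, 2158 → Jun 3, 2159: 365 days.
Jun 3, 2159 → Jun 3, 2160: 366 days (Feb 29, 2160 is in that span).
Jun 3, 2160 → Jun 3, 2161: 365 days.
Jun 3, 2161 → Jun 3, 2162: 365 days.
Jun 3, 2162 → Jun 3, 2163: 365 days.
Jun 3, 2163 → Jun 3, 2164: 366 days (Feb 29, 2164 is in that span).
Jun 3, 2164 → Jun 3, 2165: 365 days.
Jun 3, 2165 → Jun 3, 2166: 365 days.
Jun 3, 2166 → Jun 3, 2167: 365 days.
Jun 3, 2167 → Jun 3, 2168: 366 days (Feb 29, 2168 is in that span).
Jun 3, 2168 → Jul 3, 2168: 30 days (June has 30).
Jul 3, 2168 → Aug 3, 2168: 31 days (July has 31).
Aug 3, 2168 → Sep 3, 2168: 31 days (August has 31).
Sep 3, 2168 → Oct 3, 2168: 30 days (September has 30).
Oct 3, 2168 → Nov 3, 2168: 31 days (October has 31).
Nov 3, 2168 → Dec 3, 2168: 30 days (November has 30).
Dec 3, 2168 → Jan 3, 2169: 31 days (December has 31).
Jan 3, 2169 → Jan 17, 2169: 14 days.
Total: 6438 days.

6438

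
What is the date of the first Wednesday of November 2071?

November 1, 2071 is a Sunday.
The first Wednesday is therefore November 4 (3 days later).

November 4, 2071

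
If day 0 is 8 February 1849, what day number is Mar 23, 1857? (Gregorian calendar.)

Feb 8, 1849 → Feb 8, 1850: 365 days.
Feb 8, 1850 → Feb 8, 1851: 365 days.
Feb 8, 1851 → Feb 8, 1852: 365 days.
Feb 8, 1852 → Feb 8, 1853: 366 days (Feb 29, 1852 is in that span).
Feb 8, 1853 → Feb 8, 1854: 365 days.
Feb 8, 1854 → Feb 8, 1855: 365 days.
Feb 8, 1855 → Feb 8, 1856: 365 days.
Feb 8, 1856 → Feb 8, 1857: 366 days (Feb 29, 1856 is in that span).
Feb 8, 1857 → Mar 8, 1857: 28 days (February has 28).
Mar 8, 1857 → Mar 23, 1857: 15 days.
Total: 2965 days.

2965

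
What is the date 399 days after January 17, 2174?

Jan has 31 days: +15 → Feb 1, 2174 (384 left).
Feb has 28 days: +28 → Mar 1, 2174 (356 left).
Mar has 31 days: +31 → Apr 1, 2174 (325 left).
Apr has 30 days: +30 → May 1, 2174 (295 left).
May has 31 days: +31 → Jun 1, 2174 (264 left).
Jun has 30 days: +30 → Jul 1, 2174 (234 left).
Jul has 31 days: +31 → Aug 1, 2174 (203 left).
Aug has 31 days: +31 → Sep 1, 2174 (172 left).
Sep has 30 days: +30 → Oct 1, 2174 (142 left).
Oct has 31 days: +31 → Nov 1, 2174 (111 left).
Nov has 30 days: +30 → Dec 1, 2174 (81 left).
Dec has 31 days: +31 → Jan 1, 2175 (50 left).
Jan has 31 days: +31 → Feb 1, 2175 (19 left).
+19 → Feb 20, 2175.

February 20, 2175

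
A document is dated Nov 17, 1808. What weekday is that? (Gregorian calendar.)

Doomsday rule: the anchor day for the 1800s is Friday. For year 08: 8÷12 = 0 r 8, and 8÷4 = 2, so 0+8+2 = 10.
Friday + 10 ≡ Monday — that's 1808's doomsday.
In November the doomsday date is Nov 7.
Nov 17 is 10 days after Nov 7; 10 mod 7 = 3, so Monday + 3 = Thursday.

Thursday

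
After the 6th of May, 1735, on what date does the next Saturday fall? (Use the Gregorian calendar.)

May 6, 1735 is a Friday.
From Friday to the next Saturday is 1 day.
May 6, 1735 + 1 = May 7, 1735.

May 7, 1735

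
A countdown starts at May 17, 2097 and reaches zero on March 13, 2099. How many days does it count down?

665

May 17, 2097 → May 17, 2098: 365 days.
May 17, 2098 → Jun 17, 2098: 31 days (May has 31).
Jun 17, 2098 → Jul 17, 2098: 30 days (June has 30).
Jul 17, 2098 → Aug 17, 2098: 31 days (July has 31).
Aug 17, 2098 → Sep 17, 2098: 31 days (August has 31).
Sep 17, 2098 → Oct 17, 2098: 30 days (September has 30).
Oct 17, 2098 → Nov 17, 2098: 31 days (October has 31).
Nov 17, 2098 → Dec 17, 2098: 30 days (November has 30).
Dec 17, 2098 → Jan 17, 2099: 31 days (December has 31).
Jan 17, 2099 → Feb 17, 2099: 31 days (January has 31).
Feb 17, 2099 → Mar 13, 2099: 24 days.
Total: 665 days.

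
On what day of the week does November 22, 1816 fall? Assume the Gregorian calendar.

Doomsday rule: the anchor day for the 1800s is Friday. For year 16: 16÷12 = 1 r 4, and 4÷4 = 1, so 1+4+1 = 6.
Friday + 6 ≡ Thursday — that's 1816's doomsday.
In November the doomsday date is Nov 7.
Nov 22 is 15 days after Nov 7; 15 mod 7 = 1, so Thursday + 1 = Friday.

Friday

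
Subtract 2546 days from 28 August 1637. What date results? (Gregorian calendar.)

September 8, 1630

−365 (one year) → Aug 28, 1636 (2181 left).
−366 (one year; includes Feb 29, 1636) → Aug 28, 1635 (1815 left).
−365 (one year) → Aug 28, 1634 (1450 left).
−365 (one year) → Aug 28, 1633 (1085 left).
−365 (one year) → Aug 28, 1632 (720 left).
−366 (one year; includes Feb 29, 1632) → Aug 28, 1631 (354 left).
−28 → Jul 31, 1631 (end of Jul, 31 days; 326 left).
−31 → Jun 30, 1631 (end of Jun, 30 days; 295 left).
−30 → May 31, 1631 (end of May, 31 days; 265 left).
−31 → Apr 30, 1631 (end of Apr, 30 days; 234 left).
−30 → Mar 31, 1631 (end of Mar, 31 days; 204 left).
−31 → Feb 28, 1631 (end of Feb, 28 days; 173 left).
−28 → Jan 31, 1631 (end of Jan, 31 days; 145 left).
−31 → Dec 31, 1630 (end of Dec, 31 days; 114 left).
−31 → Nov 30, 1630 (end of Nov, 30 days; 83 left).
−30 → Oct 31, 1630 (end of Oct, 31 days; 53 left).
−31 → Sep 30, 1630 (end of Sep, 30 days; 22 left).
−22 → Sep 8, 1630.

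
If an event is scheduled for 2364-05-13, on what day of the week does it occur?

Wednesday

Doomsday rule: the anchor day for the 2300s is Wednesday. For year 64: 64÷12 = 5 r 4, and 4÷4 = 1, so 5+4+1 = 10.
Wednesday + 10 ≡ Saturday — that's 2364's doomsday.
In May the doomsday date is May 9.
May 13 is 4 days after May 9; 4 mod 7 = 4, so Saturday + 4 = Wednesday.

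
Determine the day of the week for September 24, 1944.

Sunday

Doomsday rule: the anchor day for the 1900s is Wednesday. For year 44: 44÷12 = 3 r 8, and 8÷4 = 2, so 3+8+2 = 13.
Wednesday + 13 ≡ Tuesday — that's 1944's doomsday.
In September the doomsday date is Sep 5.
Sep 24 is 19 days after Sep 5; 19 mod 7 = 5, so Tuesday + 5 = Sunday.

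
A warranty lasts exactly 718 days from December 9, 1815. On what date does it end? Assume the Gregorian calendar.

November 26, 1817

+366 (one year; includes Feb 29, 1816) → Dec 9, 1816 (352 left).
Dec has 31 days: +23 → Jan 1, 1817 (329 left).
Jan has 31 days: +31 → Feb 1, 1817 (298 left).
Feb has 28 days: +28 → Mar 1, 1817 (270 left).
Mar has 31 days: +31 → Apr 1, 1817 (239 left).
Apr has 30 days: +30 → May 1, 1817 (209 left).
May has 31 days: +31 → Jun 1, 1817 (178 left).
Jun has 30 days: +30 → Jul 1, 1817 (148 left).
Jul has 31 days: +31 → Aug 1, 1817 (117 left).
Aug has 31 days: +31 → Sep 1, 1817 (86 left).
Sep has 30 days: +30 → Oct 1, 1817 (56 left).
Oct has 31 days: +31 → Nov 1, 1817 (25 left).
+25 → Nov 26, 1817.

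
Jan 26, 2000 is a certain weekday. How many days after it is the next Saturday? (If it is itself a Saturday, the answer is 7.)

Jan 26, 2000 is a Wednesday.
From Wednesday to the next Saturday is 3 days.

3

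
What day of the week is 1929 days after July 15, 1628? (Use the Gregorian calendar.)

Wednesday

Jul 15, 1628 is a Saturday.
1929 mod 7 = 4, so 1929 days after a Saturday is Saturday + 4 = Wednesday.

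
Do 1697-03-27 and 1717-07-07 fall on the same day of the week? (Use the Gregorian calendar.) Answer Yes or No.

Yes

From Mar 27, 1697 to Jul 7, 1717 is 7406 days.
7406 mod 7 = 0, so they are the same weekday.
(Mar 27, 1697 is a Wednesday; Jul 7, 1717 is a Wednesday.)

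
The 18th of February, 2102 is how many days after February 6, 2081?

Feb 6, 2081 → Feb 6, 2082: 365 days.
Feb 6, 2082 → Feb 6, 2083: 365 days.
Feb 6, 2083 → Feb 6, 2084: 365 days.
Feb 6, 2084 → Feb 6, 2085: 366 days (Feb 29, 2084 is in that span).
Feb 6, 2085 → Feb 6, 2086: 365 days.
Feb 6, 2086 → Feb 6, 2087: 365 days.
Feb 6, 2087 → Feb 6, 2088: 365 days.
Feb 6, 2088 → Feb 6, 2089: 366 days (Feb 29, 2088 is in that span).
Feb 6, 2089 → Feb 6, 2090: 365 days.
Feb 6, 2090 → Feb 6, 2091: 365 days.
Feb 6, 2091 → Feb 6, 2092: 365 days.
Feb 6, 2092 → Feb 6, 2093: 366 days (Feb 29, 2092 is in that span).
Feb 6, 2093 → Feb 6, 2094: 365 days.
Feb 6, 2094 → Feb 6, 2095: 365 days.
Feb 6, 2095 → Feb 6, 2096: 365 days.
Feb 6, 2096 → Feb 6, 2097: 366 days (Feb 29, 2096 is in that span).
Feb 6, 2097 → Feb 6, 2098: 365 days.
Feb 6, 2098 → Feb 6, 2099: 365 days.
Feb 6, 2099 → Feb 6, 2100: 365 days.
Feb 6, 2100 → Feb 6, 2101: 365 days.
Feb 6, 2101 → Mar 6, 2101: 28 days (February has 28).
Mar 6, 2101 → Apr 6, 2101: 31 days (March has 31).
Apr 6, 2101 → May 6, 2101: 30 days (April has 30).
May 6, 2101 → Jun 6, 2101: 31 days (May has 31).
Jun 6, 2101 → Jul 6, 2101: 30 days (June has 30).
Jul 6, 2101 → Aug 6, 2101: 31 days (July has 31).
Aug 6, 2101 → Sep 6, 2101: 31 days (August has 31).
Sep 6, 2101 → Oct 6, 2101: 30 days (September has 30).
Oct 6, 2101 → Nov 6, 2101: 31 days (October has 31).
Nov 6, 2101 → Dec 6, 2101: 30 days (November has 30).
Dec 6, 2101 → Jan 6, 2102: 31 days (December has 31).
Jan 6, 2102 → Feb 6, 2102: 31 days (January has 31).
Feb 6, 2102 → Feb 18, 2102: 12 days.
Total: 7681 days.

7681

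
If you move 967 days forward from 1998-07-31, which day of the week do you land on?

Jul 31, 1998 is a Friday.
967 mod 7 = 1, so 967 days after a Friday is Friday + 1 = Saturday.

Saturday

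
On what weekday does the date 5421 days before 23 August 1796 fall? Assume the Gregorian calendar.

Saturday

Aug 23, 1796 is a Tuesday.
5421 mod 7 = 3, so 5421 days before a Tuesday is Tuesday − 3 = Saturday.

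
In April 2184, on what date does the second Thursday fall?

April 1, 2184 is a Thursday.
The first Thursday is therefore April 1 (same day).
The second Thursday is 1 + 1×7 = April 8.

April 8, 2184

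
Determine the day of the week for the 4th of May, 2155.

Sunday

Doomsday rule: the anchor day for the 2100s is Sunday. For year 55: 55÷12 = 4 r 7, and 7÷4 = 1, so 4+7+1 = 12.
Sunday + 12 ≡ Friday — that's 2155's doomsday.
In May the doomsday date is May 9.
May 4 is 5 days before May 9; 5 mod 7 = 5, so Friday − 5 = Sunday.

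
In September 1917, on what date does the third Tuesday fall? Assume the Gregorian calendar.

September 1, 1917 is a Saturday.
The first Tuesday is therefore September 4 (3 days later).
The third Tuesday is 4 + 2×7 = September 18.

September 18, 1917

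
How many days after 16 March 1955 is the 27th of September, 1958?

1291

Mar 16, 1955 → Mar 16, 1956: 366 days (Feb 29, 1956 is in that span).
Mar 16, 1956 → Mar 16, 1957: 365 days.
Mar 16, 1957 → Mar 16, 1958: 365 days.
Mar 16, 1958 → Apr 16, 1958: 31 days (March has 31).
Apr 16, 1958 → May 16, 1958: 30 days (April has 30).
May 16, 1958 → Jun 16, 1958: 31 days (May has 31).
Jun 16, 1958 → Jul 16, 1958: 30 days (June has 30).
Jul 16, 1958 → Aug 16, 1958: 31 days (July has 31).
Aug 16, 1958 → Sep 16, 1958: 31 days (August has 31).
Sep 16, 1958 → Sep 27, 1958: 11 days.
Total: 1291 days.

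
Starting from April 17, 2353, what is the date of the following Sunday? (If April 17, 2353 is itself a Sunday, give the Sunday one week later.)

April 19, 2353

Apr 17, 2353 is a Friday.
From Friday to the next Sunday is 2 days.
Apr 17, 2353 + 2 = Apr 19, 2353.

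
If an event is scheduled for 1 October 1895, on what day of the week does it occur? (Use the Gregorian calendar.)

Tuesday

Doomsday rule: the anchor day for the 1800s is Friday. For year 95: 95÷12 = 7 r 11, and 11÷4 = 2, so 7+11+2 = 20.
Friday + 20 ≡ Thursday — that's 1895's doomsday.
In October the doomsday date is Oct 10.
Oct 1 is 9 days before Oct 10; 9 mod 7 = 2, so Thursday − 2 = Tuesday.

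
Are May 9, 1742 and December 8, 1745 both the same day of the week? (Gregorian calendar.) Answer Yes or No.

From May 9, 1742 to Dec 8, 1745 is 1309 days.
1309 mod 7 = 0, so they are the same weekday.
(May 9, 1742 is a Wednesday; Dec 8, 1745 is a Wednesday.)

Yes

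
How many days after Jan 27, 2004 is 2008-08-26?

Jan 27, 2004 → Jan 27, 2005: 366 days (Feb 29, 2004 is in that span).
Jan 27, 2005 → Jan 27, 2006: 365 days.
Jan 27, 2006 → Jan 27, 2007: 365 days.
Jan 27, 2007 → Jan 27, 2008: 365 days.
Jan 27, 2008 → Feb 27, 2008: 31 days (January has 31).
Feb 27, 2008 → Mar 27, 2008: 29 days (February has 29).
Mar 27, 2008 → Apr 27, 2008: 31 days (March has 31).
Apr 27, 2008 → May 27, 2008: 30 days (April has 30).
May 27, 2008 → Jun 27, 2008: 31 days (May has 31).
Jun 27, 2008 → Jul 27, 2008: 30 days (June has 30).
Jul 27, 2008 → Aug 26, 2008: 30 days.
Total: 1673 days.

1673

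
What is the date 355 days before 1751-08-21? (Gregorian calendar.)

August 31, 1750

−21 → Jul 31, 1751 (end of Jul, 31 days; 334 left).
−31 → Jun 30, 1751 (end of Jun, 30 days; 303 left).
−30 → May 31, 1751 (end of May, 31 days; 273 left).
−31 → Apr 30, 1751 (end of Apr, 30 days; 242 left).
−30 → Mar 31, 1751 (end of Mar, 31 days; 212 left).
−31 → Feb 28, 1751 (end of Feb, 28 days; 181 left).
−28 → Jan 31, 1751 (end of Jan, 31 days; 153 left).
−31 → Dec 31, 1750 (end of Dec, 31 days; 122 left).
−31 → Nov 30, 1750 (end of Nov, 30 days; 91 left).
−30 → Oct 31, 1750 (end of Oct, 31 days; 61 left).
−31 → Sep 30, 1750 (end of Sep, 30 days; 30 left).
−30 → Aug 31, 1750 (end of Aug, 31 days; 0 left).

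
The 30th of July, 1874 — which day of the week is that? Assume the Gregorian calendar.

Thursday

January 1, 1874 is a Thursday.
Jan 1, 1874 → Feb 1, 1874: 31 days (January has 31).
Feb 1, 1874 → Mar 1, 1874: 28 days (February has 28).
Mar 1, 1874 → Apr 1, 1874: 31 days (March has 31).
Apr 1, 1874 → May 1, 1874: 30 days (April has 30).
May 1, 1874 → Jun 1, 1874: 31 days (May has 31).
Jun 1, 1874 → Jul 1, 1874: 30 days (June has 30).
Jul 1, 1874 → Jul 30, 1874: 29 days.
Total: 210 days.
210 mod 7 = 0, so Thursday + 0 = Thursday.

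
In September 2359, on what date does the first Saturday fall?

September 5, 2359

September 1, 2359 is a Tuesday.
The first Saturday is therefore September 5 (4 days later).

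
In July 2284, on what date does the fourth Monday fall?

July 1, 2284 is a Tuesday.
The first Monday is therefore July 7 (6 days later).
The fourth Monday is 7 + 3×7 = July 28.

July 28, 2284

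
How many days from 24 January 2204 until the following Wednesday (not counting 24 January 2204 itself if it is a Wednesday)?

1

Jan 24, 2204 is a Tuesday.
From Tuesday to the next Wednesday is 1 day.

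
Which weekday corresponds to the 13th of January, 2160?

Sunday

Doomsday rule: the anchor day for the 2100s is Sunday. For year 60: 60÷12 = 5 r 0, and 0÷4 = 0, so 5+0+0 = 5.
Sunday + 5 ≡ Friday — that's 2160's doomsday.
In January the doomsday date is Jan 4 (2160 is a leap year (divisible by 4)).
Jan 13 is 9 days after Jan 4; 9 mod 7 = 2, so Friday + 2 = Sunday.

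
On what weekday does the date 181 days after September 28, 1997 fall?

Saturday

Sep 28, 1997 is a Sunday.
181 mod 7 = 6, so 181 days after a Sunday is Sunday + 6 = Saturday.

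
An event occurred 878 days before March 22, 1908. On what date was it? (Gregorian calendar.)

October 26, 1905

−366 (one year; includes Feb 29, 1908) → Mar 22, 1907 (512 left).
−365 (one year) → Mar 22, 1906 (147 left).
−22 → Feb 28, 1906 (end of Feb, 28 days; 125 left).
−28 → Jan 31, 1906 (end of Jan, 31 days; 97 left).
−31 → Dec 31, 1905 (end of Dec, 31 days; 66 left).
−31 → Nov 30, 1905 (end of Nov, 30 days; 35 left).
−30 → Oct 31, 1905 (end of Oct, 31 days; 5 left).
−5 → Oct 26, 1905.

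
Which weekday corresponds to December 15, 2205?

Sunday

Doomsday rule: the anchor day for the 2200s is Friday. For year 05: 5÷12 = 0 r 5, and 5÷4 = 1, so 0+5+1 = 6.
Friday + 6 ≡ Thursday — that's 2205's doomsday.
In December the doomsday date is Dec 12.
Dec 15 is 3 days after Dec 12; 3 mod 7 = 3, so Thursday + 3 = Sunday.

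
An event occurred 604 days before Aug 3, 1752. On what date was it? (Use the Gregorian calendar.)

December 8, 1750

−366 (one year; includes Feb 29, 1752) → Aug 3, 1751 (238 left).
−3 → Jul 31, 1751 (end of Jul, 31 days; 235 left).
−31 → Jun 30, 1751 (end of Jun, 30 days; 204 left).
−30 → May 31, 1751 (end of May, 31 days; 174 left).
−31 → Apr 30, 1751 (end of Apr, 30 days; 143 left).
−30 → Mar 31, 1751 (end of Mar, 31 days; 113 left).
−31 → Feb 28, 1751 (end of Feb, 28 days; 82 left).
−28 → Jan 31, 1751 (end of Jan, 31 days; 54 left).
−31 → Dec 31, 1750 (end of Dec, 31 days; 23 left).
−23 → Dec 8, 1750.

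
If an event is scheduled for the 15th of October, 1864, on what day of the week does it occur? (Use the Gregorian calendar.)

Saturday

Doomsday rule: the anchor day for the 1800s is Friday. For year 64: 64÷12 = 5 r 4, and 4÷4 = 1, so 5+4+1 = 10.
Friday + 10 ≡ Monday — that's 1864's doomsday.
In October the doomsday date is Oct 10.
Oct 15 is 5 days after Oct 10; 5 mod 7 = 5, so Monday + 5 = Saturday.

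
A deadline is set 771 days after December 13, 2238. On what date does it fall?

January 22, 2241

+365 (one year) → Dec 13, 2239 (406 left).
+366 (one year; includes Feb 29, 2240) → Dec 13, 2240 (40 left).
Dec has 31 days: +19 → Jan 1, 2241 (21 left).
+21 → Jan 22, 2241.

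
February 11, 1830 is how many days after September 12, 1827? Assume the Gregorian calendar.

883

Sep 12, 1827 → Sep 12, 1828: 366 days (Feb 29, 1828 is in that span).
Sep 12, 1828 → Sep 12, 1829: 365 days.
Sep 12, 1829 → Oct 12, 1829: 30 days (September has 30).
Oct 12, 1829 → Nov 12, 1829: 31 days (October has 31).
Nov 12, 1829 → Dec 12, 1829: 30 days (November has 30).
Dec 12, 1829 → Jan 12, 1830: 31 days (December has 31).
Jan 12, 1830 → Feb 11, 1830: 30 days.
Total: 883 days.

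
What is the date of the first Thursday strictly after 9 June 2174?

June 16, 2174

Jun 9, 2174 is a Thursday.
From Thursday to the next Thursday is 7 days.
Jun 9, 2174 + 7 = Jun 16, 2174.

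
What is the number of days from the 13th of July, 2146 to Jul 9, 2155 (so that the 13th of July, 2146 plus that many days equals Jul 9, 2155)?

Jul 13, 2146 → Jul 13, 2147: 365 days.
Jul 13, 2147 → Jul 13, 2148: 366 days (Feb 29, 2148 is in that span).
Jul 13, 2148 → Jul 13, 2149: 365 days.
Jul 13, 2149 → Jul 13, 2150: 365 days.
Jul 13, 2150 → Jul 13, 2151: 365 days.
Jul 13, 2151 → Jul 13, 2152: 366 days (Feb 29, 2152 is in that span).
Jul 13, 2152 → Jul 13, 2153: 365 days.
Jul 13, 2153 → Jul 13, 2154: 365 days.
Jul 13, 2154 → Aug 13, 2154: 31 days (July has 31).
Aug 13, 2154 → Sep 13, 2154: 31 days (August has 31).
Sep 13, 2154 → Oct 13, 2154: 30 days (September has 30).
Oct 13, 2154 → Nov 13, 2154: 31 days (October has 31).
Nov 13, 2154 → Dec 13, 2154: 30 days (November has 30).
Dec 13, 2154 → Jan 13, 2155: 31 days (December has 31).
Jan 13, 2155 → Feb 13, 2155: 31 days (January has 31).
Feb 13, 2155 → Mar 13, 2155: 28 days (February has 28).
Mar 13, 2155 → Apr 13, 2155: 31 days (March has 31).
Apr 13, 2155 → May 13, 2155: 30 days (April has 30).
May 13, 2155 → Jun 13, 2155: 31 days (May has 31).
Jun 13, 2155 → Jul 9, 2155: 26 days.
Total: 3283 days.

3283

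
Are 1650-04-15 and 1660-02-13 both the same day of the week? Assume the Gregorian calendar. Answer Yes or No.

From Apr 15, 1650 to Feb 13, 1660 is 3591 days.
3591 mod 7 = 0, so they are the same weekday.
(Apr 15, 1650 is a Friday; Feb 13, 1660 is a Friday.)

Yes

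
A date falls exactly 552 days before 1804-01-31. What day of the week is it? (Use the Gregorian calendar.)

Wednesday

First find the weekday of Jan 31, 1804. Doomsday rule: the anchor day for the 1800s is Friday. For year 04: 4÷12 = 0 r 4, and 4÷4 = 1, so 0+4+1 = 5.
Friday + 5 ≡ Wednesday — that's 1804's doomsday.
In January the doomsday date is Jan 4 (1804 is a leap year (divisible by 4)).
Jan 31 is 27 days after Jan 4; 27 mod 7 = 6, so Wednesday + 6 = Tuesday.
552 mod 7 = 6, so 552 days before a Tuesday is Tuesday − 6 = Wednesday.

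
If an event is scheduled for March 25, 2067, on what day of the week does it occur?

Friday

January 1, 2067 is a Saturday.
Jan 1, 2067 → Feb 1, 2067: 31 days (January has 31).
Feb 1, 2067 → Mar 1, 2067: 28 days (February has 28).
Mar 1, 2067 → Mar 25, 2067: 24 days.
Total: 83 days.
83 mod 7 = 6, so Saturday + 6 = Friday.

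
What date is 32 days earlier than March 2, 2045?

−2 → Feb 28, 2045 (end of Feb, 28 days; 30 left).
−28 → Jan 31, 2045 (end of Jan, 31 days; 2 left).
−2 → Jan 29, 2045.

January 29, 2045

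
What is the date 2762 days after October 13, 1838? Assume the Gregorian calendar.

+365 (one year) → Oct 13, 1839 (2397 left).
+366 (one year; includes Feb 29, 1840) → Oct 13, 1840 (2031 left).
+365 (one year) → Oct 13, 1841 (1666 left).
+365 (one year) → Oct 13, 1842 (1301 left).
+365 (one year) → Oct 13, 1843 (936 left).
+366 (one year; includes Feb 29, 1844) → Oct 13, 1844 (570 left).
+365 (one year) → Oct 13, 1845 (205 left).
Oct has 31 days: +19 → Nov 1, 1845 (186 left).
Nov has 30 days: +30 → Dec 1, 1845 (156 left).
Dec has 31 days: +31 → Jan 1, 1846 (125 left).
Jan has 31 days: +31 → Feb 1, 1846 (94 left).
Feb has 28 days: +28 → Mar 1, 1846 (66 left).
Mar has 31 days: +31 → Apr 1, 1846 (35 left).
Apr has 30 days: +30 → May 1, 1846 (5 left).
+5 → May 6, 1846.

May 6, 1846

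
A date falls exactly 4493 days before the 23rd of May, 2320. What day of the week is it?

First find the weekday of May 23, 2320. Doomsday rule: the anchor day for the 2300s is Wednesday. For year 20: 20÷12 = 1 r 8, and 8÷4 = 2, so 1+8+2 = 11.
Wednesday + 11 ≡ Sunday — that's 2320's doomsday.
In May the doomsday date is May 9.
May 23 is 14 days after May 9; 14 mod 7 = 0, so Sunday + 0 = Sunday.
4493 mod 7 = 6, so 4493 days before a Sunday is Sunday − 6 = Monday.

Monday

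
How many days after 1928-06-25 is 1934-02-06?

Jun 25, 1928 → Jun 25, 1929: 365 days.
Jun 25, 1929 → Jun 25, 1930: 365 days.
Jun 25, 1930 → Jun 25, 1931: 365 days.
Jun 25, 1931 → Jun 25, 1932: 366 days (Feb 29, 1932 is in that span).
Jun 25, 1932 → Jun 25, 1933: 365 days.
Jun 25, 1933 → Jul 25, 1933: 30 days (June has 30).
Jul 25, 1933 → Aug 25, 1933: 31 days (July has 31).
Aug 25, 1933 → Sep 25, 1933: 31 days (August has 31).
Sep 25, 1933 → Oct 25, 1933: 30 days (September has 30).
Oct 25, 1933 → Nov 25, 1933: 31 days (October has 31).
Nov 25, 1933 → Dec 25, 1933: 30 days (November has 30).
Dec 25, 1933 → Jan 25, 1934: 31 days (December has 31).
Jan 25, 1934 → Feb 6, 1934: 12 days.
Total: 2052 days.

2052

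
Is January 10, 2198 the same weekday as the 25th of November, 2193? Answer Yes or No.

From Nov 25, 2193 to Jan 10, 2198 is 1507 days.
1507 mod 7 = 2, so they are different weekdays.
(Nov 25, 2193 is a Monday; Jan 10, 2198 is a Wednesday.)

No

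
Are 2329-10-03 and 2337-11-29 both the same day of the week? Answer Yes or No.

No

From Oct 3, 2329 to Nov 29, 2337 is 2979 days.
2979 mod 7 = 4, so they are different weekdays.
(Oct 3, 2329 is a Thursday; Nov 29, 2337 is a Monday.)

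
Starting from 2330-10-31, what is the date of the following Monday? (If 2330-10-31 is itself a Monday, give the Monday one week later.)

November 3, 2330

Oct 31, 2330 is a Friday.
From Friday to the next Monday is 3 days.
Oct 31, 2330 + 3 = Nov 3, 2330.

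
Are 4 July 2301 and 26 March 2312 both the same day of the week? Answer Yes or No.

From Jul 4, 2301 to Mar 26, 2312 is 3918 days.
3918 mod 7 = 5, so they are different weekdays.
(Jul 4, 2301 is a Thursday; Mar 26, 2312 is a Tuesday.)

No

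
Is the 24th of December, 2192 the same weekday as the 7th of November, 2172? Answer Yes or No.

No

From Nov 7, 2172 to Dec 24, 2192 is 7352 days.
7352 mod 7 = 2, so they are different weekdays.
(Nov 7, 2172 is a Saturday; Dec 24, 2192 is a Monday.)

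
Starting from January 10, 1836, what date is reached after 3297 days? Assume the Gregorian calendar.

January 19, 1845

+366 (one year; includes Feb 29, 1836) → Jan 10, 1837 (2931 left).
+365 (one year) → Jan 10, 1838 (2566 left).
+365 (one year) → Jan 10, 1839 (2201 left).
+365 (one year) → Jan 10, 1840 (1836 left).
+366 (one year; includes Feb 29, 1840) → Jan 10, 1841 (1470 left).
+365 (one year) → Jan 10, 1842 (1105 left).
+365 (one year) → Jan 10, 1843 (740 left).
+365 (one year) → Jan 10, 1844 (375 left).
Jan has 31 days: +22 → Feb 1, 1844 (353 left).
Feb has 29 days: +29 → Mar 1, 1844 (324 left).
Mar has 31 days: +31 → Apr 1, 1844 (293 left).
Apr has 30 days: +30 → May 1, 1844 (263 left).
May has 31 days: +31 → Jun 1, 1844 (232 left).
Jun has 30 days: +30 → Jul 1, 1844 (202 left).
Jul has 31 days: +31 → Aug 1, 1844 (171 left).
Aug has 31 days: +31 → Sep 1, 1844 (140 left).
Sep has 30 days: +30 → Oct 1, 1844 (110 left).
Oct has 31 days: +31 → Nov 1, 1844 (79 left).
Nov has 30 days: +30 → Dec 1, 1844 (49 left).
Dec has 31 days: +31 → Jan 1, 1845 (18 left).
+18 → Jan 19, 1845.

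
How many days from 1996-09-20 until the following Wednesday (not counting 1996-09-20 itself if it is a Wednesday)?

5

Sep 20, 1996 is a Friday.
From Friday to the next Wednesday is 5 days.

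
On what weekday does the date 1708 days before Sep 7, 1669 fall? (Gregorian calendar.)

Saturday

First find the weekday of Sep 7, 1669. Doomsday rule: the anchor day for the 1600s is Tuesday. For year 69: 69÷12 = 5 r 9, and 9÷4 = 2, so 5+9+2 = 16.
Tuesday + 16 ≡ Thursday — that's 1669's doomsday.
In September the doomsday date is Sep 5.
Sep 7 is 2 days after Sep 5; 2 mod 7 = 2, so Thursday + 2 = Saturday.
1708 mod 7 = 0, so 1708 days before a Saturday is Saturday − 0 = Saturday.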